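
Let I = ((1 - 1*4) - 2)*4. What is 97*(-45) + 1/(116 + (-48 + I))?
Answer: -209519/48 ≈ -4365.0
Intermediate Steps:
I = -20 (I = ((1 - 4) - 2)*4 = (-3 - 2)*4 = -5*4 = -20)
97*(-45) + 1/(116 + (-48 + I)) = 97*(-45) + 1/(116 + (-48 - 20)) = -4365 + 1/(116 - 68) = -4365 + 1/48 = -209519/48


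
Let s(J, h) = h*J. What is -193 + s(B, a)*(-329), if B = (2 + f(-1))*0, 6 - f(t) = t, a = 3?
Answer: -193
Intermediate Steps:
f(t) = 6 - t
B = 0 (B = (2 + (6 - 1*(-1)))*0 = (2 + (6 + 1))*0 = (2 + 7)*0 = 9*0 = 0)
s(J, h) = J*h
-193 + s(B, a)*(-329) = -193 + (0*3)*(-329) = -193 + 0*(-329) = -193 + 0 = -193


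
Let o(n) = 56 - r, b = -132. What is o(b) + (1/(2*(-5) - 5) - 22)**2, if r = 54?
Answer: 110011/225 ≈ 488.94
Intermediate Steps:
o(n) = 2 (o(n) = 56 - 1*54 = 56 - 54 = 2)
o(b) + (1/(2*(-5) - 5) - 22)**2 = 2 + (1/(2*(-5) - 5) - 22)**2 = 2 + (1/(-10 - 5) - 22)**2 = 2 + (1/(-15) - 22)**2 = 2 + (-1/15 - 22)**2 = 2 + (-331/15)**2 = 2 + 109561/225 = 110011/225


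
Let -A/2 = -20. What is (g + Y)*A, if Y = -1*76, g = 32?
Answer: -1760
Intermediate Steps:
Y = -76
A = 40 (A = -2*(-20) = 40)
(g + Y)*A = (32 - 76)*40 = -44*40 = -1760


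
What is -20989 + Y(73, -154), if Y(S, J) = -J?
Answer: -20835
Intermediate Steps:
-20989 + Y(73, -154) = -20989 - 1*(-154) = -20989 + 154 = -20835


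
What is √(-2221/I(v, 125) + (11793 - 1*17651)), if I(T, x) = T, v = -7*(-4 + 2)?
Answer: I*√1179262/14 ≈ 77.567*I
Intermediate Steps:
v = 14 (v = -7*(-2) = 14)
√(-2221/I(v, 125) + (11793 - 1*17651)) = √(-2221/14 + (11793 - 1*17651)) = √(-2221*1/14 + (11793 - 17651)) = √(-2221/14 - 5858) = √(-84233/14) = I*√1179262/14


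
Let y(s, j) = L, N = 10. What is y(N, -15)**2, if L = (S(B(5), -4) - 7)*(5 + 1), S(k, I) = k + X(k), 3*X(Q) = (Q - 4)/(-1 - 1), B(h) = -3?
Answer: 2809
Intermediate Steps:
X(Q) = 2/3 - Q/6 (X(Q) = ((Q - 4)/(-1 - 1))/3 = ((-4 + Q)/(-2))/3 = ((-4 + Q)*(-1/2))/3 = (2 - Q/2)/3 = 2/3 - Q/6)
S(k, I) = 2/3 + 5*k/6 (S(k, I) = k + (2/3 - k/6) = 2/3 + 5*k/6)
L = -53 (L = ((2/3 + (5/6)*(-3)) - 7)*(5 + 1) = ((2/3 - 5/2) - 7)*6 = (-11/6 - 7)*6 = -53/6*6 = -53)
y(s, j) = -53
y(N, -15)**2 = (-53)**2 = 2809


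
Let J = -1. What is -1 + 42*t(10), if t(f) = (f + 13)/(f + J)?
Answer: 319/3 ≈ 106.33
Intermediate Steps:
t(f) = (13 + f)/(-1 + f) (t(f) = (f + 13)/(f - 1) = (13 + f)/(-1 + f))
-1 + 42*t(10) = -1 + 42*((13 + 10)/(-1 + 10)) = -1 + 42*(23/9) = -1 + 322/3 = 319/3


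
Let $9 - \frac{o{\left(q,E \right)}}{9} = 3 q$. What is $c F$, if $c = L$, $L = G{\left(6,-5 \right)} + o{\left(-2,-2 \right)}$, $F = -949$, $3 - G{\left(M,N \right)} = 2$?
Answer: $-129064$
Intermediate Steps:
$o{\left(q,E \right)} = 81 - 27 q$ ($o{\left(q,E \right)} = 81 - 9 \cdot 3 q = 81 - 27 q$)
$G{\left(M,N \right)} = 1$ ($G{\left(M,N \right)} = 3 - 2 = 1$)
$L = 136$ ($L = 1 + \left(81 - -54\right) = 1 + \left(81 + 54\right) = 1 + 135 = 136$)
$c = 136$
$c F = 136 \left(-949\right) = -129064$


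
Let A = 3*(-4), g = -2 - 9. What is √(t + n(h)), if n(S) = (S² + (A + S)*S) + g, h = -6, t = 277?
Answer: √410 ≈ 20.248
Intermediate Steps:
g = -11
A = -12
n(S) = -11 + S² + S*(-12 + S) (n(S) = (S² + (-12 + S)*S) - 11 = (S² + S*(-12 + S)) - 11 = -11 + S² + S*(-12 + S))
√(t + n(h)) = √(277 + (-11 - 12*(-6) + 2*(-6)²)) = √(277 + (-11 + 72 + 2*36)) = √(277 + (-11 + 72 + 72)) = √(277 + 133) = √410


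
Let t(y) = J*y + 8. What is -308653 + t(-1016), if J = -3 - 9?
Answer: -296453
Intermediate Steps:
J = -12
t(y) = 8 - 12*y (t(y) = -12*y + 8 = 8 - 12*y)
-308653 + t(-1016) = -308653 + (8 - 12*(-1016)) = -308653 + (8 + 12192) = -308653 + 12200 = -296453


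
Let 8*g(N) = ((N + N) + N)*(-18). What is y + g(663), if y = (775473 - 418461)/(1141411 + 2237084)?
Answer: -20159003649/4504660 ≈ -4475.1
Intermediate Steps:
g(N) = -27*N/4 (g(N) = (((N + N) + N)*(-18))/8 = ((2*N + N)*(-18))/8 = ((3*N)*(-18))/8 = (-54*N)/8 = -27*N/4)
y = 119004/1126165 (y = 357012/3378495 = 357012*(1/3378495) = 119004/1126165 ≈ 0.10567)
y + g(663) = 119004/1126165 - 27/4*663 = 119004/1126165 - 17901/4 = -20159003649/4504660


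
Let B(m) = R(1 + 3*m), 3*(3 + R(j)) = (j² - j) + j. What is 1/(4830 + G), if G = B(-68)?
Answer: 3/55690 ≈ 5.3870e-5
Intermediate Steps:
R(j) = -3 + j²/3 (R(j) = -3 + ((j² - j) + j)/3 = -3 + j²/3)
B(m) = -3 + (1 + 3*m)²/3
G = 41200/3 (G = -3 + (1 + 3*(-68))²/3 = -3 + (1 - 204)²/3 = -3 + (⅓)*(-203)² = -3 + (⅓)*41209 = -3 + 41209/3 = 41200/3 ≈ 13733.)
1/(4830 + G) = 1/(4830 + 41200/3) = 1/(55690/3) = 3/55690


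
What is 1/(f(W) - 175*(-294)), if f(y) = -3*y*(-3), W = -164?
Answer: 1/49974 ≈ 2.0010e-5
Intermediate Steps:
f(y) = 9*y
1/(f(W) - 175*(-294)) = 1/(9*(-164) - 175*(-294)) = 1/(-1476 + 51450) = 1/49974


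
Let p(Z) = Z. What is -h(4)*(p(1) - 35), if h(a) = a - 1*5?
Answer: -34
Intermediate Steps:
h(a) = -5 + a (h(a) = a - 5 = -5 + a)
-h(4)*(p(1) - 35) = -(-5 + 4)*(1 - 35) = -(-1)*(-34) = -1*34 = -34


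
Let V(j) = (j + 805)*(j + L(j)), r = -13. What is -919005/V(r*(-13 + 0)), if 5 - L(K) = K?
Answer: -183801/974 ≈ -188.71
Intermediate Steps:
L(K) = 5 - K
V(j) = 4025 + 5*j (V(j) = (j + 805)*(j + (5 - j)) = (805 + j)*5 = 4025 + 5*j)
-919005/V(r*(-13 + 0)) = -919005/(4025 + 5*(-13*(-13 + 0))) = -919005/(4025 + 5*(-13*(-13))) = -919005/(4025 + 5*169) = -919005/(4025 + 845) = -919005/4870 = -919005*1/4870 = -183801/974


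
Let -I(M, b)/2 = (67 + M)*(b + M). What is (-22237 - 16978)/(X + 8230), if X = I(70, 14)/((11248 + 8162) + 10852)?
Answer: -593362165/124516622 ≈ -4.7653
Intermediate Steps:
I(M, b) = -2*(67 + M)*(M + b) (I(M, b) = -2*(67 + M)*(b + M) = -2*(67 + M)*(M + b))
X = -11508/15131 (X = (-134*70 - 134*14 - 2*70² - 2*70*14)/((11248 + 8162) + 10852) = (-9380 - 1876 - 2*4900 - 1960)/(19410 + 10852) = (-9380 - 1876 - 9800 - 1960)/30262 = -23016*1/30262 = -11508/15131 ≈ -0.76056)
(-22237 - 16978)/(X + 8230) = (-22237 - 16978)/(-11508/15131 + 8230) = -39215/124516622/15131 = -39215*15131/124516622 = -593362165/124516622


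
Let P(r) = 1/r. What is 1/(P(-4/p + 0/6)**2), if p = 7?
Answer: 16/49 ≈ 0.32653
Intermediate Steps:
1/(P(-4/p + 0/6)**2) = 1/((1/(-4/7 + 0/6))**2) = 1/((1/(-4*1/7 + 0*(1/6)))**2) = 1/((1/(-4/7 + 0))**2) = 1/((1/(-4/7))**2) = 1/((-7/4)**2) = 1/(49/16) = 16/49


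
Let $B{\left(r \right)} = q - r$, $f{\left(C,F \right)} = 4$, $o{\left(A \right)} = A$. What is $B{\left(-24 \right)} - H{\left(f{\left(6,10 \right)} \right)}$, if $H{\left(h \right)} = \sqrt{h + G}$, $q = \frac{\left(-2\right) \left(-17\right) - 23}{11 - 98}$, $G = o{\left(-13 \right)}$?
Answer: $\frac{2077}{87} - 3 i \approx 23.874 - 3.0 i$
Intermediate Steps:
$G = -13$
$q = - \frac{11}{87}$ ($q = \frac{34 - 23}{-87} = 11 \left(- \frac{1}{87}\right) = - \frac{11}{87} \approx -0.12644$)
$H{\left(h \right)} = \sqrt{-13 + h}$ ($H{\left(h \right)} = \sqrt{h - 13} = \sqrt{-13 + h}$)
$B{\left(r \right)} = - \frac{11}{87} - r$
$B{\left(-24 \right)} - H{\left(f{\left(6,10 \right)} \right)} = \left(- \frac{11}{87} - -24\right) - \sqrt{-13 + 4} = \left(- \frac{11}{87} + 24\right) - \sqrt{-9} = \frac{2077}{87} - 3 i$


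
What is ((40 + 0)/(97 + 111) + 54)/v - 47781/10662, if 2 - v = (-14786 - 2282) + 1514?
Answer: -3218381563/718718312 ≈ -4.4779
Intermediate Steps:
v = 15556 (v = 2 - ((-14786 - 2282) + 1514) = 2 - (-17068 + 1514) = 2 - 1*(-15554) = 2 + 15554 = 15556)
((40 + 0)/(97 + 111) + 54)/v - 47781/10662 = ((40 + 0)/(97 + 111) + 54)/15556 - 47781/10662 = (40/208 + 54)*(1/15556) - 47781*1/10662 = (40*(1/208) + 54)*(1/15556) - 15927/3554 = (5/26 + 54)*(1/15556) - 15927/3554 = (1409/26)*(1/15556) - 15927/3554 = 1409/404456 - 15927/3554 = -3218381563/718718312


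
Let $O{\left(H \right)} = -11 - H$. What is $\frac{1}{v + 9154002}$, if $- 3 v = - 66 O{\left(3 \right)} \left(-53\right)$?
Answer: $\frac{1}{9170326} \approx 1.0905 \cdot 10^{-7}$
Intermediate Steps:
$v = 16324$ ($v = - \frac{- 66 \left(-11 - 3\right) \left(-53\right)}{3} = - \frac{\left(-66\right) \left(-14\right) \left(-53\right)}{3} = - \frac{924 \left(-53\right)}{3} = \left(- \frac{1}{3}\right) \left(-48972\right) = 16324$)
$\frac{1}{v + 9154002} = \frac{1}{16324 + 9154002} = \frac{1}{9170326}$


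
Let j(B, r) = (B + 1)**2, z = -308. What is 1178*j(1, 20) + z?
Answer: 4404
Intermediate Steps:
j(B, r) = (1 + B)**2
1178*j(1, 20) + z = 1178*(1 + 1)**2 - 308 = 1178*2**2 - 308 = 1178*4 - 308 = 4712 - 308 = 4404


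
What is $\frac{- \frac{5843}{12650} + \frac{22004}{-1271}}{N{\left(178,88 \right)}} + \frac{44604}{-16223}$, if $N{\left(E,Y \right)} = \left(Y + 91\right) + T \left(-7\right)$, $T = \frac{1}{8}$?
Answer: $- \frac{529513878875776}{185845527058125} \approx -2.8492$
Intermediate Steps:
$T = \frac{1}{8} \approx 0.125$
$N{\left(E,Y \right)} = \frac{721}{8} + Y$ ($N{\left(E,Y \right)} = \left(Y + 91\right) + \frac{1}{8} \left(-7\right) = \left(91 + Y\right) - \frac{7}{8} = \frac{721}{8} + Y$)
$\frac{- \frac{5843}{12650} + \frac{22004}{-1271}}{N{\left(178,88 \right)}} + \frac{44604}{-16223} = \frac{- \frac{5843}{12650} + \frac{22004}{-1271}}{\frac{721}{8} + 88} + \frac{44604}{-16223} = \frac{\left(-5843\right) \frac{1}{12650} + 22004 \left(- \frac{1}{1271}\right)}{\frac{1425}{8}} + 44604 \left(- \frac{1}{16223}\right) = \left(- \frac{5843}{12650} - \frac{22004}{1271}\right) \frac{8}{1425} - \frac{44604}{16223} = \left(- \frac{285777053}{16078150}\right) \frac{8}{1425} - \frac{44604}{16223} = - \frac{1143108212}{11455681875} - \frac{44604}{16223} = - \frac{529513878875776}{185845527058125}$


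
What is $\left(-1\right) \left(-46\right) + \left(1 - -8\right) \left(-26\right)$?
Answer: $-188$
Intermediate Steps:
$\left(-1\right) \left(-46\right) + \left(1 - -8\right) \left(-26\right) = 46 + \left(1 + 8\right) \left(-26\right) = 46 + 9 \left(-26\right) = 46 - 234 = -188$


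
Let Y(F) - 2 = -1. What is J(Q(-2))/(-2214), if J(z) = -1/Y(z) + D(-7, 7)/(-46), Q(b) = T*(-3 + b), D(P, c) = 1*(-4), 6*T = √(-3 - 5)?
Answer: 7/16974 ≈ 0.00041240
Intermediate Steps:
Y(F) = 1 (Y(F) = 2 - 1 = 1)
T = I*√2/3 (T = √(-3 - 5)/6 = √(-8)/6 = (2*I*√2)/6 = I*√2/3 ≈ 0.4714*I)
D(P, c) = -4
Q(b) = I*√2*(-3 + b)/3 (Q(b) = (I*√2/3)*(-3 + b) = I*√2*(-3 + b)/3)
J(z) = -21/23 (J(z) = -1/1 - 4/(-46) = -1*1 - 4*(-1/46) = -1 + 2/23 = -21/23)
J(Q(-2))/(-2214) = -21/23/(-2214) = -21/23*(-1/2214) = 7/16974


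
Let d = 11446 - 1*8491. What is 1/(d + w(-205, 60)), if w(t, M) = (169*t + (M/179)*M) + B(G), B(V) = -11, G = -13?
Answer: -179/5670879 ≈ -3.1565e-5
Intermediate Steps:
w(t, M) = -11 + 169*t + M**2/179 (w(t, M) = (169*t + (M/179)*M) - 11 = (169*t + M**2/179) - 11 = -11 + 169*t + M**2/179)
d = 2955 (d = 11446 - 8491 = 2955)
1/(d + w(-205, 60)) = 1/(2955 + (-11 + 169*(-205) + (1/179)*60**2)) = 1/(2955 + (-11 - 34645 + (1/179)*3600)) = 1/(2955 + (-11 - 34645 + 3600/179)) = 1/(2955 - 6199824/179) = 1/(-5670879/179) = -179/5670879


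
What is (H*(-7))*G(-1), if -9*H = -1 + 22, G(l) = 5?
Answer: 245/3 ≈ 81.667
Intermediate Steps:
H = -7/3 (H = -(-1 + 22)/9 = -1/9*21 = -7/3 ≈ -2.3333)
(H*(-7))*G(-1) = -7/3*(-7)*5 = (49/3)*5 = 245/3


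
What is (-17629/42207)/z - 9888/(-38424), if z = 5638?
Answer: 98012559163/380978868666 ≈ 0.25727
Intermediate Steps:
(-17629/42207)/z - 9888/(-38424) = -17629/42207/5638 - 9888/(-38424) = -17629*1/42207*(1/5638) - 9888*(-1/38424) = -17629/42207*1/5638 + 412/1601 = -17629/237963066 + 412/1601 = 98012559163/380978868666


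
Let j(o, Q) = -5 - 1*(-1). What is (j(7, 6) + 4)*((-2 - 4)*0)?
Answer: 0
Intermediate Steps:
j(o, Q) = -4 (j(o, Q) = -5 + 1 = -4)
(j(7, 6) + 4)*((-2 - 4)*0) = (-4 + 4)*((-2 - 4)*0) = 0*(-6*0) = 0*0 = 0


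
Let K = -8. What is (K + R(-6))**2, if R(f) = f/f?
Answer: 49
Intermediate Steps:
R(f) = 1
(K + R(-6))**2 = (-8 + 1)**2 = (-7)**2 = 49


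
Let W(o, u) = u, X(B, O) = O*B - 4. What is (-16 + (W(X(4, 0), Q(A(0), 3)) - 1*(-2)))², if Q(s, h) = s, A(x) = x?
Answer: 196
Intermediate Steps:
X(B, O) = -4 + B*O (X(B, O) = B*O - 4 = -4 + B*O)
(-16 + (W(X(4, 0), Q(A(0), 3)) - 1*(-2)))² = (-16 + (0 - 1*(-2)))² = (-16 + (0 + 2))² = (-16 + 2)² = (-14)² = 196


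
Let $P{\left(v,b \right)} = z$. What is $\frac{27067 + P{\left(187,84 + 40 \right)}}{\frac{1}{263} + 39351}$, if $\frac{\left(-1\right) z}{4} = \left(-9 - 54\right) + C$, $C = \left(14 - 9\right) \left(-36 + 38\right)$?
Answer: $\frac{7174377}{10349314} \approx 0.69322$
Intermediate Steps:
$C = 10$ ($C = 5 \cdot 2 = 10$)
$z = 212$ ($z = - 4 \left(\left(-9 - 54\right) + 10\right) = - 4 \left(-63 + 10\right) = \left(-4\right) \left(-53\right) = 212$)
$P{\left(v,b \right)} = 212$
$\frac{27067 + P{\left(187,84 + 40 \right)}}{\frac{1}{263} + 39351} = \frac{27067 + 212}{\frac{1}{263} + 39351} = \frac{27279}{\frac{1}{263} + 39351} = \frac{27279}{\frac{10349314}{263}} = 27279 \cdot \frac{263}{10349314} = \frac{7174377}{10349314}$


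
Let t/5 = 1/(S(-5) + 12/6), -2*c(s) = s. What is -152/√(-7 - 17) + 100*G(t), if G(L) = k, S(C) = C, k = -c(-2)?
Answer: -100 + 38*I*√6/3 ≈ -100.0 + 31.027*I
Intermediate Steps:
c(s) = -s/2
k = -1 (k = -(-1)*(-2)/2 = -1*1 = -1)
t = -5/3 (t = 5/(-5 + 12/6) = 5/(-5 + 12*(⅙)) = 5/(-5 + 2) = 5/(-3) = 5*(-⅓) = -5/3 ≈ -1.6667)
G(L) = -1
-152/√(-7 - 17) + 100*G(t) = -152/√(-7 - 17) + 100*(-1) = -152*(-I*√6/12) - 100 = -(-38)*I*√6/3 - 100 = 38*I*√6/3 - 100 = -100 + 38*I*√6/3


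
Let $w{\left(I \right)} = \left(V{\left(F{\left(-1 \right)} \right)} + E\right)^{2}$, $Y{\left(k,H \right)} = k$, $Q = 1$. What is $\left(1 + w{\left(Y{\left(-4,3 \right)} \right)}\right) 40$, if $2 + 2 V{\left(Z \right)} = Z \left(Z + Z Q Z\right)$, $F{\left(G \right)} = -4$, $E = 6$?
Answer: $14480$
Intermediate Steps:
$V{\left(Z \right)} = -1 + \frac{Z \left(Z + Z^{2}\right)}{2}$ ($V{\left(Z \right)} = -1 + \frac{Z \left(Z + Z 1 Z\right)}{2} = -1 + \frac{Z \left(Z + Z Z\right)}{2} = -1 + \frac{Z \left(Z + Z^{2}\right)}{2}$)
$w{\left(I \right)} = 361$ ($w{\left(I \right)} = \left(\left(-1 + \frac{\left(-4\right)^{2}}{2} + \frac{\left(-4\right)^{3}}{2}\right) + 6\right)^{2} = \left(\left(-1 + \frac{1}{2} \cdot 16 + \frac{1}{2} \left(-64\right)\right) + 6\right)^{2} = \left(\left(-1 + 8 - 32\right) + 6\right)^{2} = \left(-25 + 6\right)^{2} = \left(-19\right)^{2} = 361$)
$\left(1 + w{\left(Y{\left(-4,3 \right)} \right)}\right) 40 = \left(1 + 361\right) 40 = 362 \cdot 40 = 14480$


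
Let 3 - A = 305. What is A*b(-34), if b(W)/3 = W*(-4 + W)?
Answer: -1170552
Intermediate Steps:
A = -302 (A = 3 - 1*305 = 3 - 305 = -302)
b(W) = 3*W*(-4 + W) (b(W) = 3*(W*(-4 + W)) = 3*W*(-4 + W))
A*b(-34) = -906*(-34)*(-4 - 34) = -906*(-34)*(-38) = -302*3876 = -1170552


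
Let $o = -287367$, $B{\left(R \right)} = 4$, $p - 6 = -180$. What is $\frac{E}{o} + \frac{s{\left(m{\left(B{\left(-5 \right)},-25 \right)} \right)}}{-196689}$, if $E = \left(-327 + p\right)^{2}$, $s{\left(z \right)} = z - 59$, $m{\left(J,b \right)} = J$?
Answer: $- \frac{16451110168}{18840642621} \approx -0.87317$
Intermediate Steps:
$p = -174$ ($p = 6 - 180 = -174$)
$s{\left(z \right)} = -59 + z$
$E = 251001$ ($E = \left(-327 - 174\right)^{2} = \left(-501\right)^{2} = 251001$)
$\frac{E}{o} + \frac{s{\left(m{\left(B{\left(-5 \right)},-25 \right)} \right)}}{-196689} = \frac{251001}{-287367} + \frac{-59 + 4}{-196689} = 251001 \left(- \frac{1}{287367}\right) - - \frac{55}{196689} = - \frac{83667}{95789} + \frac{55}{196689} = - \frac{16451110168}{18840642621}$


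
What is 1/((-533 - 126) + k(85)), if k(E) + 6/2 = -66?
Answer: -1/728 ≈ -0.0013736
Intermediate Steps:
k(E) = -69 (k(E) = -3 - 66 = -69)
1/((-533 - 126) + k(85)) = 1/((-533 - 126) - 69) = 1/(-659 - 69) = 1/(-728) = -1/728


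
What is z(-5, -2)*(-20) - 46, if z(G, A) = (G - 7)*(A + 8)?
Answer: 1394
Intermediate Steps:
z(G, A) = (-7 + G)*(8 + A)
z(-5, -2)*(-20) - 46 = (-56 - 7*(-2) + 8*(-5) - 2*(-5))*(-20) - 46 = (-56 + 14 - 40 + 10)*(-20) - 46 = -72*(-20) - 46 = 1440 - 46 = 1394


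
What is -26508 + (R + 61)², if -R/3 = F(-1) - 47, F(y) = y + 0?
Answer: 15517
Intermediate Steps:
F(y) = y
R = 144 (R = -3*(-1 - 47) = -3*(-48) = 144)
-26508 + (R + 61)² = -26508 + (144 + 61)² = -26508 + 205² = -26508 + 42025 = 15517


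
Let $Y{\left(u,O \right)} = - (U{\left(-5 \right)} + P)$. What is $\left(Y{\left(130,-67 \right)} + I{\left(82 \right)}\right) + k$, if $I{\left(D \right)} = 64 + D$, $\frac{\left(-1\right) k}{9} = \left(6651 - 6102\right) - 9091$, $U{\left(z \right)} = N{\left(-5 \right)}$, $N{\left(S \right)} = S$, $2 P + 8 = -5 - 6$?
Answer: $\frac{154077}{2} \approx 77039.0$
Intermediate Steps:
$P = - \frac{19}{2}$ ($P = -4 + \frac{-5 - 6}{2} = -4 + \frac{1}{2} \left(-11\right) = -4 - \frac{11}{2} = - \frac{19}{2} \approx -9.5$)
$U{\left(z \right)} = -5$
$k = 76878$ ($k = - 9 \left(\left(6651 - 6102\right) - 9091\right) = - 9 \left(549 - 9091\right) = \left(-9\right) \left(-8542\right) = 76878$)
$Y{\left(u,O \right)} = \frac{29}{2}$ ($Y{\left(u,O \right)} = - (-5 - \frac{19}{2}) = \left(-1\right) \left(- \frac{29}{2}\right) = \frac{29}{2}$)
$\left(Y{\left(130,-67 \right)} + I{\left(82 \right)}\right) + k = \left(\frac{29}{2} + \left(64 + 82\right)\right) + 76878 = \left(\frac{29}{2} + 146\right) + 76878 = \frac{321}{2} + 76878 = \frac{154077}{2}$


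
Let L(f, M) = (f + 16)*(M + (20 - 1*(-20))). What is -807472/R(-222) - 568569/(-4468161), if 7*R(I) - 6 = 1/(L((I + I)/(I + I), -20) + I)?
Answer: -993379101150657/1055975383 ≈ -9.4072e+5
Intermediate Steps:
L(f, M) = (16 + f)*(40 + M) (L(f, M) = (16 + f)*(M + (20 + 20)) = (16 + f)*(M + 40) = (16 + f)*(40 + M))
R(I) = 6/7 + 1/(7*(340 + I)) (R(I) = 6/7 + 1/(7*((640 + 16*(-20) + 40*((I + I)/(I + I)) - 20*(I + I)/(I + I)) + I)) = 6/7 + 1/(7*((640 - 320 + 40*((2*I)/((2*I))) - 20*2*I/(2*I)) + I)) = 6/7 + 1/(7*((640 - 320 + 40*((2*I)*(1/(2*I))) - 20*2*I*1/(2*I)) + I)) = 6/7 + 1/(7*((640 - 320 + 40*1 - 20*1) + I)) = 6/7 + 1/(7*((640 - 320 + 40 - 20) + I)) = 6/7 + 1/(7*(340 + I)))
-807472/R(-222) - 568569/(-4468161) = -807472*7*(340 - 222)/(2041 + 6*(-222)) - 568569/(-4468161) = -807472*826/(2041 - 1332) - 568569*(-1/4468161) = -807472/((⅐)*(1/118)*709) + 189523/1489387 = -807472/709/826 + 189523/1489387 = -807472*826/709 + 189523/1489387 = -666971872/709 + 189523/1489387 = -993379101150657/1055975383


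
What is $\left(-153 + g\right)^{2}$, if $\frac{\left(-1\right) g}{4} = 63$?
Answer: $164025$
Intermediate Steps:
$g = -252$ ($g = \left(-4\right) 63 = -252$)
$\left(-153 + g\right)^{2} = \left(-153 - 252\right)^{2} = \left(-405\right)^{2} = 164025$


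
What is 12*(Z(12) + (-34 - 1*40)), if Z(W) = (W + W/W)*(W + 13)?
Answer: 3012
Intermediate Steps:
Z(W) = (1 + W)*(13 + W) (Z(W) = (W + 1)*(13 + W) = (1 + W)*(13 + W))
12*(Z(12) + (-34 - 1*40)) = 12*((13 + 12**2 + 14*12) + (-34 - 1*40)) = 12*((13 + 144 + 168) + (-34 - 40)) = 12*(325 - 74) = 12*251 = 3012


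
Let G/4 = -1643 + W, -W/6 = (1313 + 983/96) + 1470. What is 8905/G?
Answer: -35620/294439 ≈ -0.12098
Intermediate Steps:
W = -268151/16 (W = -6*((1313 + 983/96) + 1470) = -6*(127031/96 + 1470) = -6*268151/96 = -268151/16 ≈ -16759.)
G = -294439/4 (G = 4*(-1643 - 268151/16) = 4*(-294439/16) = -294439/4 ≈ -73610.)
8905/G = 8905/(-294439/4) = 8905*(-4/294439) = -35620/294439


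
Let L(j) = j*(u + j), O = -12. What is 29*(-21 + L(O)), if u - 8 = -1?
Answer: 1131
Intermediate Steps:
u = 7 (u = 8 - 1 = 7)
L(j) = j*(7 + j)
29*(-21 + L(O)) = 29*(-21 - 12*(7 - 12)) = 29*(-21 - 12*(-5)) = 29*(-21 + 60) = 29*39 = 1131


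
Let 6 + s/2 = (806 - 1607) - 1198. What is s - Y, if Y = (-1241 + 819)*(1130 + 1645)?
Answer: 1167040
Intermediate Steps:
Y = -1171050 (Y = -422*2775 = -1171050)
s = -4010 (s = -12 + 2*((806 - 1607) - 1198) = -12 + 2*(-801 - 1198) = -12 + 2*(-1999) = -12 - 3998 = -4010)
s - Y = -4010 - 1*(-1171050) = -4010 + 1171050 = 1167040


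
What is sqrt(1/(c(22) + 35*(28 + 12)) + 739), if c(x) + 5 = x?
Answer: 2*sqrt(370957847)/1417 ≈ 27.185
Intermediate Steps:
c(x) = -5 + x
sqrt(1/(c(22) + 35*(28 + 12)) + 739) = sqrt(1/((-5 + 22) + 35*(28 + 12)) + 739) = sqrt(1/(17 + 35*40) + 739) = sqrt(1/(17 + 1400) + 739) = sqrt(1/1417 + 739) = sqrt(1047164/1417) = 2*sqrt(370957847)/1417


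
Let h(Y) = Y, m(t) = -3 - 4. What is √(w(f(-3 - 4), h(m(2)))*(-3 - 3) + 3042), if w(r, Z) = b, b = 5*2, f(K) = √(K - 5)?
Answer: √2982 ≈ 54.608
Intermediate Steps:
m(t) = -7
f(K) = √(-5 + K)
b = 10
w(r, Z) = 10
√(w(f(-3 - 4), h(m(2)))*(-3 - 3) + 3042) = √(10*(-3 - 3) + 3042) = √(10*(-6) + 3042) = √(-60 + 3042) = √2982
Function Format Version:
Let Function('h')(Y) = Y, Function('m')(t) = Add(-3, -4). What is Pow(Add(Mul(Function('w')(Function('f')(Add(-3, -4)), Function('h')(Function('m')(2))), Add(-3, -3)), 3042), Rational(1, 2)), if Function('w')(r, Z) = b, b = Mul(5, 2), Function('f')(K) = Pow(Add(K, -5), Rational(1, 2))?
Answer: Pow(2982, Rational(1, 2)) ≈ 54.608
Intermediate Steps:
Function('m')(t) = -7
Function('f')(K) = Pow(Add(-5, K), Rational(1, 2))
b = 10
Function('w')(r, Z) = 10
Pow(Add(Mul(Function('w')(Function('f')(Add(-3, -4)), Function('h')(Function('m')(2))), Add(-3, -3)), 3042), Rational(1, 2)) = Pow(Add(Mul(10, Add(-3, -3)), 3042), Rational(1, 2)) = Pow(Add(Mul(10, -6), 3042), Rational(1, 2)) = Pow(Add(-60, 3042), Rational(1, 2)) = Pow(2982, Rational(1, 2))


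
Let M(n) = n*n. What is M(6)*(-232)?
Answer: -8352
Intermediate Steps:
M(n) = n²
M(6)*(-232) = 6²*(-232) = 36*(-232) = -8352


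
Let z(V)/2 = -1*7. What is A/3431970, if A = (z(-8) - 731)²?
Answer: 111005/686394 ≈ 0.16172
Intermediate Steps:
z(V) = -14 (z(V) = 2*(-1*7) = 2*(-7) = -14)
A = 555025 (A = (-14 - 731)² = (-745)² = 555025)
A/3431970 = 555025/3431970 = 555025*(1/3431970) = 111005/686394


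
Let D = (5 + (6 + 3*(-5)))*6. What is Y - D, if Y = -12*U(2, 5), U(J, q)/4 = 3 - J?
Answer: -24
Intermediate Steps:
U(J, q) = 12 - 4*J (U(J, q) = 4*(3 - J) = 12 - 4*J)
D = -24 (D = (5 + (6 - 15))*6 = (5 - 9)*6 = -4*6 = -24)
Y = -48 (Y = -12*(12 - 4*2) = -12*(12 - 8) = -12*4 = -48)
Y - D = -48 - 1*(-24) = -48 + 24 = -24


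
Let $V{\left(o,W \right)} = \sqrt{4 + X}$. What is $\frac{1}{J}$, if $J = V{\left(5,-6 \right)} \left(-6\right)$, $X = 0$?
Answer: $- \frac{1}{12} \approx -0.083333$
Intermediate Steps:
$V{\left(o,W \right)} = 2$ ($V{\left(o,W \right)} = \sqrt{4 + 0} = \sqrt{4} = 2$)
$J = -12$ ($J = 2 \left(-6\right) = -12$)
$\frac{1}{J} = \frac{1}{-12} = - \frac{1}{12}$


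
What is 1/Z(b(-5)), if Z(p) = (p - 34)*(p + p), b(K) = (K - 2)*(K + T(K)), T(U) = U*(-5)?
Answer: 1/48720 ≈ 2.0525e-5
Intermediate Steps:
T(U) = -5*U
b(K) = -4*K*(-2 + K) (b(K) = (K - 2)*(K - 5*K) = (-2 + K)*(-4*K) = -4*K*(-2 + K))
Z(p) = 2*p*(-34 + p) (Z(p) = (-34 + p)*(2*p) = 2*p*(-34 + p))
1/Z(b(-5)) = 1/(2*(4*(-5)*(2 - 1*(-5)))*(-34 + 4*(-5)*(2 - 1*(-5)))) = 1/(2*(4*(-5)*(2 + 5))*(-34 + 4*(-5)*(2 + 5))) = 1/(2*(4*(-5)*7)*(-34 + 4*(-5)*7)) = 1/(2*(-140)*(-34 - 140)) = 1/(2*(-140)*(-174)) = 1/48720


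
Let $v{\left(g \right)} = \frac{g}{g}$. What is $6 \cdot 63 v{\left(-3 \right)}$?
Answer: $378$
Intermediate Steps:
$v{\left(g \right)} = 1$
$6 \cdot 63 v{\left(-3 \right)} = 6 \cdot 63 \cdot 1 = 378 \cdot 1 = 378$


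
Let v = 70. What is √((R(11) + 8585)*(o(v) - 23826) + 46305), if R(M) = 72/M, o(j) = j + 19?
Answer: 14*I*√125871614/11 ≈ 14279.0*I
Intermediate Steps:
o(j) = 19 + j
√((R(11) + 8585)*(o(v) - 23826) + 46305) = √((72/11 + 8585)*((19 + 70) - 23826) + 46305) = √((72*(1/11) + 8585)*(89 - 23826) + 46305) = √((72/11 + 8585)*(-23737) + 46305) = √((94507/11)*(-23737) + 46305) = √(-2243312659/11 + 46305) = √(-2242803304/11) = 14*I*√125871614/11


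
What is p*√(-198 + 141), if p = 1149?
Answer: 1149*I*√57 ≈ 8674.8*I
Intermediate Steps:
p*√(-198 + 141) = 1149*√(-198 + 141) = 1149*√(-57) = 1149*(I*√57) = 1149*I*√57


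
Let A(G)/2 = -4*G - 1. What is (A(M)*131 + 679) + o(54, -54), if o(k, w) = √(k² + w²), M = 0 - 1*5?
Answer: 5657 + 54*√2 ≈ 5733.4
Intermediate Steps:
M = -5 (M = 0 - 5 = -5)
A(G) = -2 - 8*G (A(G) = 2*(-4*G - 1) = 2*(-1 - 4*G) = -2 - 8*G)
(A(M)*131 + 679) + o(54, -54) = ((-2 - 8*(-5))*131 + 679) + √(54² + (-54)²) = ((-2 + 40)*131 + 679) + √(2916 + 2916) = (38*131 + 679) + √5832 = (4978 + 679) + 54*√2 = 5657 + 54*√2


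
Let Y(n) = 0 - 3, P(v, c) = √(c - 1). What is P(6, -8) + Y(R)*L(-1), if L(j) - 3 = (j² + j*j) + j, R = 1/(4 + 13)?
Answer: -12 + 3*I ≈ -12.0 + 3.0*I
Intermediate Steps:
R = 1/17 ≈ 0.058824
L(j) = 3 + j + 2*j² (L(j) = 3 + ((j² + j*j) + j) = 3 + ((j² + j²) + j) = 3 + (2*j² + j) = 3 + (j + 2*j²) = 3 + j + 2*j²)
P(v, c) = √(-1 + c)
Y(n) = -3
P(6, -8) + Y(R)*L(-1) = √(-1 - 8) - 3*(3 - 1 + 2*(-1)²) = √(-9) - 3*(3 - 1 + 2*1) = 3*I - 3*(3 - 1 + 2) = 3*I - 3*4 = 3*I - 12 = -12 + 3*I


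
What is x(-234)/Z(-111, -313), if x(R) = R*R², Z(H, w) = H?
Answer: 4270968/37 ≈ 1.1543e+5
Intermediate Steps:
x(R) = R³
x(-234)/Z(-111, -313) = (-234)³/(-111) = -12812904*(-1/111) = 4270968/37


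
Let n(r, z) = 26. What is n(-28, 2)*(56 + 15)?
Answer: 1846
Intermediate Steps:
n(-28, 2)*(56 + 15) = 26*(56 + 15) = 26*71 = 1846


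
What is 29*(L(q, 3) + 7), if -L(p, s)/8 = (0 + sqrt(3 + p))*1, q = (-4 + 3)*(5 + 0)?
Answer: 203 - 232*I*sqrt(2) ≈ 203.0 - 328.1*I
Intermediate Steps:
q = -5 (q = -1*5 = -5)
L(p, s) = -8*sqrt(3 + p) (L(p, s) = -8*(0 + sqrt(3 + p)) = -8*sqrt(3 + p))
29*(L(q, 3) + 7) = 29*(-8*sqrt(3 - 5) + 7) = 29*(-8*I*sqrt(2) + 7) = 29*(7 - 8*I*sqrt(2)) = 203 - 232*I*sqrt(2)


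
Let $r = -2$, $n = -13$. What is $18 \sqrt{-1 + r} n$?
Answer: $- 234 i \sqrt{3} \approx - 405.3 i$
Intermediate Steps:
$18 \sqrt{-1 + r} n = 18 \sqrt{-1 - 2} \left(-13\right) = 18 \sqrt{-3} \left(-13\right) = 18 i \sqrt{3} \left(-13\right) = - 234 i \sqrt{3}$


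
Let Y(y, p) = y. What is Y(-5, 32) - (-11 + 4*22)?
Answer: -82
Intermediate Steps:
Y(-5, 32) - (-11 + 4*22) = -5 - (-11 + 4*22) = -5 - (-11 + 88) = -5 - 1*77 = -5 - 77 = -82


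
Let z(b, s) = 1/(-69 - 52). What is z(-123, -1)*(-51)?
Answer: 51/121 ≈ 0.42149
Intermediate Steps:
z(b, s) = -1/121 (z(b, s) = 1/(-121) = -1/121)
z(-123, -1)*(-51) = -1/121*(-51) = 51/121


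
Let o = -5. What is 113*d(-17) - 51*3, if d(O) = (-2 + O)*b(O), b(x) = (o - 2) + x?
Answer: 51375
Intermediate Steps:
b(x) = -7 + x (b(x) = (-5 - 2) + x = -7 + x)
d(O) = (-7 + O)*(-2 + O) (d(O) = (-2 + O)*(-7 + O) = (-7 + O)*(-2 + O))
113*d(-17) - 51*3 = 113*((-7 - 17)*(-2 - 17)) - 51*3 = 113*(-24*(-19)) - 153 = 113*456 - 153 = 51528 - 153 = 51375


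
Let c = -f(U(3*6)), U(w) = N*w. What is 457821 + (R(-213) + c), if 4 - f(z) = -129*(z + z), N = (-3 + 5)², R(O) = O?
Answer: 439028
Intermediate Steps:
N = 4 (N = 2² = 4)
U(w) = 4*w
f(z) = 4 + 258*z (f(z) = 4 - (-129)*(z + z) = 4 - (-129)*2*z = 4 - (-258)*z = 4 + 258*z)
c = -18580 (c = -(4 + 258*(4*(3*6))) = -(4 + 258*(4*18)) = -(4 + 258*72) = -(4 + 18576) = -1*18580 = -18580)
457821 + (R(-213) + c) = 457821 + (-213 - 18580) = 457821 - 18793 = 439028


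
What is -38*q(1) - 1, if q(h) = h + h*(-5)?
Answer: 151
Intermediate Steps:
q(h) = -4*h (q(h) = h - 5*h = -4*h)
-38*q(1) - 1 = -(-152) - 1 = -38*(-4) - 1 = 152 - 1 = 151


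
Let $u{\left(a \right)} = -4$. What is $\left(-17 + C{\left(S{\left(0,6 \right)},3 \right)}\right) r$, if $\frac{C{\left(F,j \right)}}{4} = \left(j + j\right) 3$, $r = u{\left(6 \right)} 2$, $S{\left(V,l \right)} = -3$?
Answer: $-440$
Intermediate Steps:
$r = -8$ ($r = \left(-4\right) 2 = -8$)
$C{\left(F,j \right)} = 24 j$ ($C{\left(F,j \right)} = 4 \left(j + j\right) 3 = 4 \cdot 2 j 3 = 4 \cdot 6 j = 24 j$)
$\left(-17 + C{\left(S{\left(0,6 \right)},3 \right)}\right) r = \left(-17 + 24 \cdot 3\right) \left(-8\right) = \left(-17 + 72\right) \left(-8\right) = 55 \left(-8\right) = -440$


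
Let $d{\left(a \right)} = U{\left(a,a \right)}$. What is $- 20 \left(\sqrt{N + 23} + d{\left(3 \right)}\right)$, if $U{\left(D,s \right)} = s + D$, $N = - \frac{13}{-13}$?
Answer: $-120 - 40 \sqrt{6} \approx -217.98$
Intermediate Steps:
$N = 1$ ($N = \left(-13\right) \left(- \frac{1}{13}\right) = 1$)
$U{\left(D,s \right)} = D + s$
$d{\left(a \right)} = 2 a$ ($d{\left(a \right)} = a + a = 2 a$)
$- 20 \left(\sqrt{N + 23} + d{\left(3 \right)}\right) = - 20 \left(\sqrt{1 + 23} + 2 \cdot 3\right) = - 20 \left(\sqrt{24} + 6\right) = - 20 \left(2 \sqrt{6} + 6\right) = - 20 \left(6 + 2 \sqrt{6}\right) = -120 - 40 \sqrt{6}$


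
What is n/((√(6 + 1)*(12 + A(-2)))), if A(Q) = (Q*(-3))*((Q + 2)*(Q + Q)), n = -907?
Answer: -907*√7/84 ≈ -28.568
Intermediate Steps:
A(Q) = -6*Q²*(2 + Q) (A(Q) = (-3*Q)*((2 + Q)*(2*Q)) = (-3*Q)*(2*Q*(2 + Q)) = -6*Q²*(2 + Q))
n/((√(6 + 1)*(12 + A(-2)))) = -907*1/(√(6 + 1)*(12 + 6*(-2)²*(-2 - 1*(-2)))) = -907*√7/(7*(12 + 6*4*(-2 + 2))) = -907*√7/(7*(12 + 6*4*0)) = -907*√7/(7*(12 + 0)) = -907*√7/84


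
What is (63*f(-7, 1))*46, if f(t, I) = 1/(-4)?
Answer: -1449/2 ≈ -724.50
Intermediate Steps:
f(t, I) = -1/4
(63*f(-7, 1))*46 = (63*(-1/4))*46 = -63/4*46 = -1449/2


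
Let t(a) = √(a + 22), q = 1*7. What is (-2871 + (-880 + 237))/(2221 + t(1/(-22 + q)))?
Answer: -58534455/36996143 + 1757*√4935/36996143 ≈ -1.5788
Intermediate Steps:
q = 7
t(a) = √(22 + a)
(-2871 + (-880 + 237))/(2221 + t(1/(-22 + q))) = (-2871 + (-880 + 237))/(2221 + √(22 + 1/(-22 + 7))) = (-2871 - 643)/(2221 + √(22 + 1/(-15))) = -3514/(2221 + √(22 - 1/15)) = -3514/(2221 + √(329/15)) = -3514/(2221 + √4935/15)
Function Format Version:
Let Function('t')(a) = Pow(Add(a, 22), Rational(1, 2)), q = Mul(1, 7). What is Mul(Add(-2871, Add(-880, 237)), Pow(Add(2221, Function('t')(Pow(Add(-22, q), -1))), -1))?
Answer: Add(Rational(-58534455, 36996143), Mul(Rational(1757, 36996143), Pow(4935, Rational(1, 2)))) ≈ -1.5788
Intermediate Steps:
q = 7
Function('t')(a) = Pow(Add(22, a), Rational(1, 2))
Mul(Add(-2871, Add(-880, 237)), Pow(Add(2221, Function('t')(Pow(Add(-22, q), -1))), -1)) = Mul(Add(-2871, Add(-880, 237)), Pow(Add(2221, Pow(Add(22, Pow(Add(-22, 7), -1)), Rational(1, 2))), -1)) = Mul(Add(-2871, -643), Pow(Add(2221, Pow(Add(22, Pow(-15, -1)), Rational(1, 2))), -1)) = Mul(-3514, Pow(Add(2221, Pow(Add(22, Rational(-1, 15)), Rational(1, 2))), -1)) = Mul(-3514, Pow(Add(2221, Pow(Rational(329, 15), Rational(1, 2))), -1)) = Mul(-3514, Pow(Add(2221, Mul(Rational(1, 15), Pow(4935, Rational(1, 2)))), -1))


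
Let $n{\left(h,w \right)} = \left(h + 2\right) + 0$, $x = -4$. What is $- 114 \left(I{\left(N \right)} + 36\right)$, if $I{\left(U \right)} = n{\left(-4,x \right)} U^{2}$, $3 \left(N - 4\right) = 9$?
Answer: $7068$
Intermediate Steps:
$n{\left(h,w \right)} = 2 + h$ ($n{\left(h,w \right)} = \left(2 + h\right) + 0 = 2 + h$)
$N = 7$ ($N = 4 + \frac{1}{3} \cdot 9 = 4 + 3 = 7$)
$I{\left(U \right)} = - 2 U^{2}$ ($I{\left(U \right)} = \left(2 - 4\right) U^{2} = - 2 U^{2}$)
$- 114 \left(I{\left(N \right)} + 36\right) = - 114 \left(- 2 \cdot 7^{2} + 36\right) = - 114 \left(\left(-2\right) 49 + 36\right) = - 114 \left(-98 + 36\right) = \left(-114\right) \left(-62\right) = 7068$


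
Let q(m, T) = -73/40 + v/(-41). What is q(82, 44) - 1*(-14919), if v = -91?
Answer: 24467807/1640 ≈ 14919.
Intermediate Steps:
q(m, T) = 647/1640 (q(m, T) = -73/40 - 91/(-41) = -73*1/40 - 91*(-1/41) = -73/40 + 91/41 = 647/1640)
q(82, 44) - 1*(-14919) = 647/1640 - 1*(-14919) = 647/1640 + 14919 = 24467807/1640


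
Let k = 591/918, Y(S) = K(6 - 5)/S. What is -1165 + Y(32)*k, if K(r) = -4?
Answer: -2852117/2448 ≈ -1165.1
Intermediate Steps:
Y(S) = -4/S
k = 197/306 (k = 591*(1/918) = 197/306 ≈ 0.64379)
-1165 + Y(32)*k = -1165 - 4/32*(197/306) = -1165 - 4*1/32*(197/306) = -1165 - ⅛*197/306 = -1165 - 197/2448 = -2852117/2448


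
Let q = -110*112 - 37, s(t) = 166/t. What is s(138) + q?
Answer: -852550/69 ≈ -12356.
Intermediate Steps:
q = -12357 (q = -12320 - 37 = -12357)
s(138) + q = 166/138 - 12357 = 166*(1/138) - 12357 = 83/69 - 12357 = -852550/69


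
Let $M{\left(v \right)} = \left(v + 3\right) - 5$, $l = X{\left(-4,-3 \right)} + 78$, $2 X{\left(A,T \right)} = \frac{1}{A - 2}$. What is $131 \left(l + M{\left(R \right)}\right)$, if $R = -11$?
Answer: $\frac{102049}{12} \approx 8504.1$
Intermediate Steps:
$X{\left(A,T \right)} = \frac{1}{2 \left(-2 + A\right)}$ ($X{\left(A,T \right)} = \frac{1}{2 \left(A - 2\right)} = \frac{1}{2 \left(-2 + A\right)}$)
$l = \frac{935}{12}$ ($l = \frac{1}{2 \left(-2 - 4\right)} + 78 = \frac{1}{2 \left(-6\right)} + 78 = \frac{1}{2} \left(- \frac{1}{6}\right) + 78 = - \frac{1}{12} + 78 = \frac{935}{12} \approx 77.917$)
$M{\left(v \right)} = -2 + v$ ($M{\left(v \right)} = \left(3 + v\right) - 5 = -2 + v$)
$131 \left(l + M{\left(R \right)}\right) = 131 \left(\frac{935}{12} - 13\right) = 131 \cdot \frac{779}{12} = \frac{102049}{12}$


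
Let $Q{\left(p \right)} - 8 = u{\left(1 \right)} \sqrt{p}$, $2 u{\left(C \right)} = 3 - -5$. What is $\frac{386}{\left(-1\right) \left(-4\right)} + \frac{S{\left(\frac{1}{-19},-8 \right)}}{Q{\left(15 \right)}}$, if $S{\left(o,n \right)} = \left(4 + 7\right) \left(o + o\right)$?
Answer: $\frac{3669}{38} - \frac{\sqrt{15}}{38} \approx 96.451$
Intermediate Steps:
$u{\left(C \right)} = 4$ ($u{\left(C \right)} = \frac{3 - -5}{2} = \frac{3 + 5}{2} = \frac{1}{2} \cdot 8 = 4$)
$S{\left(o,n \right)} = 22 o$ ($S{\left(o,n \right)} = 11 \cdot 2 o = 22 o$)
$Q{\left(p \right)} = 8 + 4 \sqrt{p}$
$\frac{386}{\left(-1\right) \left(-4\right)} + \frac{S{\left(\frac{1}{-19},-8 \right)}}{Q{\left(15 \right)}} = \frac{386}{\left(-1\right) \left(-4\right)} + \frac{22 \frac{1}{-19}}{8 + 4 \sqrt{15}} = \frac{386}{4} + \frac{22 \left(- \frac{1}{19}\right)}{8 + 4 \sqrt{15}} = 386 \cdot \frac{1}{4} - \frac{22}{19 \left(8 + 4 \sqrt{15}\right)} = \frac{193}{2} - \frac{22}{19 \left(8 + 4 \sqrt{15}\right)}$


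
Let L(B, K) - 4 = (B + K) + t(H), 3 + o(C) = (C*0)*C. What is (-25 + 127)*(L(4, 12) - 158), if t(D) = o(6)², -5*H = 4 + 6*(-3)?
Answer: -13158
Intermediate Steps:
o(C) = -3 (o(C) = -3 + (C*0)*C = -3 + 0*C = -3 + 0 = -3)
H = 14/5 (H = -(4 + 6*(-3))/5 = -(4 - 18)/5 = -⅕*(-14) = 14/5 ≈ 2.8000)
t(D) = 9 (t(D) = (-3)² = 9)
L(B, K) = 13 + B + K (L(B, K) = 4 + ((B + K) + 9) = 4 + (9 + B + K) = 13 + B + K)
(-25 + 127)*(L(4, 12) - 158) = (-25 + 127)*((13 + 4 + 12) - 158) = 102*(29 - 158) = 102*(-129) = -13158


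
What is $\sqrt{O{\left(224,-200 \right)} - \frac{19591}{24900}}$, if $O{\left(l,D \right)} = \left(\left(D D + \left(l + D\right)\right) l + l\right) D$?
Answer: $\frac{i \sqrt{11117523316878159}}{2490} \approx 42345.0 i$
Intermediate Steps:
$O{\left(l,D \right)} = D \left(l + l \left(D + l + D^{2}\right)\right)$ ($O{\left(l,D \right)} = \left(\left(D^{2} + \left(D + l\right)\right) l + l\right) D = \left(\left(D + l + D^{2}\right) l + l\right) D = \left(l \left(D + l + D^{2}\right) + l\right) D = \left(l + l \left(D + l + D^{2}\right)\right) D = D \left(l + l \left(D + l + D^{2}\right)\right)$)
$\sqrt{O{\left(224,-200 \right)} - \frac{19591}{24900}} = \sqrt{\left(-200\right) 224 \left(1 - 200 + 224 + \left(-200\right)^{2}\right) - \frac{19591}{24900}} = \sqrt{\left(-200\right) 224 \left(1 - 200 + 224 + 40000\right) - \frac{19591}{24900}} = \sqrt{\left(-200\right) 224 \cdot 40025 - \frac{19591}{24900}} = \sqrt{-1793120000 - \frac{19591}{24900}} = \sqrt{- \frac{44648688019591}{24900}} = \frac{i \sqrt{11117523316878159}}{2490}$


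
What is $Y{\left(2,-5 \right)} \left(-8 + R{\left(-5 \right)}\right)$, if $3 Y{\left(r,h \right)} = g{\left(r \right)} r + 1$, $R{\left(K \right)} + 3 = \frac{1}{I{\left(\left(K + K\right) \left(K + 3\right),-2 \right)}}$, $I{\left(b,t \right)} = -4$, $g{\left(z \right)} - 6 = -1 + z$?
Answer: $- \frac{225}{4} \approx -56.25$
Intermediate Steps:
$g{\left(z \right)} = 5 + z$ ($g{\left(z \right)} = 6 + \left(-1 + z\right) = 5 + z$)
$R{\left(K \right)} = - \frac{13}{4}$ ($R{\left(K \right)} = -3 + \frac{1}{-4} = -3 - \frac{1}{4} = - \frac{13}{4}$)
$Y{\left(r,h \right)} = \frac{1}{3} + \frac{r \left(5 + r\right)}{3}$ ($Y{\left(r,h \right)} = \frac{\left(5 + r\right) r + 1}{3} = \frac{r \left(5 + r\right) + 1}{3} = \frac{1 + r \left(5 + r\right)}{3} = \frac{1}{3} + \frac{r \left(5 + r\right)}{3}$)
$Y{\left(2,-5 \right)} \left(-8 + R{\left(-5 \right)}\right) = \left(\frac{1}{3} + \frac{1}{3} \cdot 2 \left(5 + 2\right)\right) \left(-8 - \frac{13}{4}\right) = \left(\frac{1}{3} + \frac{1}{3} \cdot 2 \cdot 7\right) \left(- \frac{45}{4}\right) = \left(\frac{1}{3} + \frac{14}{3}\right) \left(- \frac{45}{4}\right) = 5 \left(- \frac{45}{4}\right) = - \frac{225}{4}$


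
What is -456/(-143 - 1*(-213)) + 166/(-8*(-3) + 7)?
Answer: -1258/1085 ≈ -1.1594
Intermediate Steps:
-456/(-143 - 1*(-213)) + 166/(-8*(-3) + 7) = -456/(-143 + 213) + 166/(24 + 7) = -456/70 + 166/31 = -456*1/70 + 166*(1/31) = -228/35 + 166/31 = -1258/1085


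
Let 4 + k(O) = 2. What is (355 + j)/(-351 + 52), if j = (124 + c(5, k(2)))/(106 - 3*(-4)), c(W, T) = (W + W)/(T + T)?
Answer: -84023/70564 ≈ -1.1907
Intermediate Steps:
k(O) = -2 (k(O) = -4 + 2 = -2)
c(W, T) = W/T (c(W, T) = (2*W)/((2*T)) = (2*W)*(1/(2*T)) = W/T)
j = 243/236 (j = (124 + 5/(-2))/(106 - 3*(-4)) = (124 + 5*(-½))/(106 + 12) = (124 - 5/2)/118 = (243/2)*(1/118) = 243/236 ≈ 1.0297)
(355 + j)/(-351 + 52) = (355 + 243/236)/(-351 + 52) = (84023/236)/(-299) = (84023/236)*(-1/299) = -84023/70564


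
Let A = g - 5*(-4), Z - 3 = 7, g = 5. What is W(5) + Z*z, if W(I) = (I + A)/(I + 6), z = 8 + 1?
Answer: 1020/11 ≈ 92.727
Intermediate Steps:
Z = 10 (Z = 3 + 7 = 10)
A = 25 (A = 5 - 5*(-4) = 5 + 20 = 25)
z = 9
W(I) = (25 + I)/(6 + I) (W(I) = (I + 25)/(I + 6) = (25 + I)/(6 + I))
W(5) + Z*z = (25 + 5)/(6 + 5) + 10*9 = 30/11 + 90 = 1020/11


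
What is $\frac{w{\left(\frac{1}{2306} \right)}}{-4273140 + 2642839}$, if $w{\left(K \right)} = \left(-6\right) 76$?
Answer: $\frac{456}{1630301} \approx 0.0002797$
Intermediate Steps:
$w{\left(K \right)} = -456$
$\frac{w{\left(\frac{1}{2306} \right)}}{-4273140 + 2642839} = - \frac{456}{-4273140 + 2642839} = - \frac{456}{-1630301} = \left(-456\right) \left(- \frac{1}{1630301}\right) = \frac{456}{1630301}$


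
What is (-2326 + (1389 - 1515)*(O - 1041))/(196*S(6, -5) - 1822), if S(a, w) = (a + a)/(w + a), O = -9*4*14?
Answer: 96172/265 ≈ 362.91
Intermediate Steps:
O = -504 (O = -36*14 = -504)
S(a, w) = 2*a/(a + w) (S(a, w) = (2*a)/(a + w) = 2*a/(a + w))
(-2326 + (1389 - 1515)*(O - 1041))/(196*S(6, -5) - 1822) = (-2326 + (1389 - 1515)*(-504 - 1041))/(196*(2*6/(6 - 5)) - 1822) = (-2326 - 126*(-1545))/(196*(2*6/1) - 1822) = (-2326 + 194670)/(196*(2*6*1) - 1822) = 192344/(196*12 - 1822) = 192344/(2352 - 1822) = 192344/530 = 192344*(1/530) = 96172/265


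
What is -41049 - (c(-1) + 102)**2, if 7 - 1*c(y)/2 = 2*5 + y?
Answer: -50653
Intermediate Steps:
c(y) = -6 - 2*y (c(y) = 14 - 2*(2*5 + y) = 14 - 2*(10 + y) = 14 + (-20 - 2*y) = -6 - 2*y)
-41049 - (c(-1) + 102)**2 = -41049 - ((-6 - 2*(-1)) + 102)**2 = -41049 - ((-6 + 2) + 102)**2 = -41049 - (-4 + 102)**2 = -41049 - 1*98**2 = -41049 - 1*9604 = -41049 - 9604 = -50653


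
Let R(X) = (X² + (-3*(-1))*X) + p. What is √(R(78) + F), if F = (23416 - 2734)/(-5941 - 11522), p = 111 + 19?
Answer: √218444166394/5821 ≈ 80.292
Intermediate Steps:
p = 130
R(X) = 130 + X² + 3*X (R(X) = (X² + (-3*(-1))*X) + 130 = (X² + 3*X) + 130 = 130 + X² + 3*X)
F = -6894/5821 (F = 20682/(-17463) = 20682*(-1/17463) = -6894/5821 ≈ -1.1843)
√(R(78) + F) = √((130 + 78² + 3*78) - 6894/5821) = √((130 + 6084 + 234) - 6894/5821) = √(6448 - 6894/5821) = √(37526914/5821) = √218444166394/5821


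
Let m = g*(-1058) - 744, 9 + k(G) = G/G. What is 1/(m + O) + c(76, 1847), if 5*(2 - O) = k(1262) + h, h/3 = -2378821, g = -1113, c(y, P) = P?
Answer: 24048920762/13020531 ≈ 1847.0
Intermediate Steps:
k(G) = -8 (k(G) = -9 + G/G = -9 + 1 = -8)
h = -7136463 (h = 3*(-2378821) = -7136463)
m = 1176810 (m = -1113*(-1058) - 744 = 1177554 - 744 = 1176810)
O = 7136481/5 (O = 2 - (-8 - 7136463)/5 = 2 - ⅕*(-7136471) = 2 + 7136471/5 = 7136481/5 ≈ 1.4273e+6)
1/(m + O) + c(76, 1847) = 1/(1176810 + 7136481/5) + 1847 = 1/(13020531/5) + 1847 = 5/13020531 + 1847 = 24048920762/13020531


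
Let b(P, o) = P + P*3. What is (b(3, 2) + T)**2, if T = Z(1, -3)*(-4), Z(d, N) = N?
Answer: 576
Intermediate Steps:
b(P, o) = 4*P (b(P, o) = P + 3*P = 4*P)
T = 12 (T = -3*(-4) = 12)
(b(3, 2) + T)**2 = (4*3 + 12)**2 = (12 + 12)**2 = 24**2 = 576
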